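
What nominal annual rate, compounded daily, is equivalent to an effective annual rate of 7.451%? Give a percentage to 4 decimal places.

(1 + r/365)^365 − 1 = 0.07451, so 1 + r/365 = 1.07451^(1/365).
r/365 = 0.000197, so r = 0.071872 = 7.1872%.

7.1872%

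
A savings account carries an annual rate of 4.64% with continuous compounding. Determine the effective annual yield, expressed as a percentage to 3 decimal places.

With continuous compounding, EAR = e^0.0464 − 1.
e^0.0464 = 1.047493, so EAR = 0.047493 = 4.749%.

4.749%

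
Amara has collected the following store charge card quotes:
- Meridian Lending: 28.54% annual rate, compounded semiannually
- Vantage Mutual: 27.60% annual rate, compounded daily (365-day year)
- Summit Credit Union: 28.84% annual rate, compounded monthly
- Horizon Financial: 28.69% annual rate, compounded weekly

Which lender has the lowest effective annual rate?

Meridian Lending: (1 + 0.2854/2)^2 − 1 = 30.576%
Vantage Mutual: (1 + 0.2760/365)^365 − 1 = 31.771%
Summit Credit Union: (1 + 0.2884/12)^12 − 1 = 32.975%
Horizon Financial: (1 + 0.2869/52)^52 − 1 = 33.124%
The lowest effective annual rate is Meridian Lending at 30.576%.

Meridian Lending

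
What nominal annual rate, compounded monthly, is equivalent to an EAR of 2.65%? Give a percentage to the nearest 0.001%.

2.618%

(1 + r/12)^12 − 1 = 0.0265, so 1 + r/12 = 1.0265^(1/12).
r/12 = 0.002182, so r = 0.026183 = 2.618%.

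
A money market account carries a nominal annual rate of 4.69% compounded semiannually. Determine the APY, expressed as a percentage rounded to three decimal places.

4.745%

EAR = (1 + 0.0469/2)^2 − 1.
= 1.047450 − 1 = 4.745%.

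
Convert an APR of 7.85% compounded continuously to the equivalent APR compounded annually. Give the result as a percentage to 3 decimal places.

8.166%

EAR under continuous compounding: e^0.0785 − 1 = 0.081663.
Compounded annually, the equivalent nominal rate is the EAR itself: 8.166%.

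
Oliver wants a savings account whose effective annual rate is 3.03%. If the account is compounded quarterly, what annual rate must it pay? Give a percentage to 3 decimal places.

2.996%

(1 + r/4)^4 − 1 = 0.0303, so 1 + r/4 = 1.0303^(1/4).
r/4 = 0.007490, so r = 0.029962 = 2.996%.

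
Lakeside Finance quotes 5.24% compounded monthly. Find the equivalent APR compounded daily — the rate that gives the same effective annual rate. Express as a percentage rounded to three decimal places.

5.229%

EAR = (1 + 0.0524/12)^12 − 1 = 0.053677.
Solve (1 + r/365)^365 = 1.053677: r/365 = 1.053677^(1/365) − 1 = 0.000143, so r = 0.052290 = 5.229%.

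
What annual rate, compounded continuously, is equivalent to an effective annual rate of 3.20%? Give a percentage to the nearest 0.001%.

Continuous: nominal r satisfies e^r − 1 = 0.0320.
r = ln(1 + 0.0320) = ln(1.0320) = 0.031499 = 3.150%.

3.150%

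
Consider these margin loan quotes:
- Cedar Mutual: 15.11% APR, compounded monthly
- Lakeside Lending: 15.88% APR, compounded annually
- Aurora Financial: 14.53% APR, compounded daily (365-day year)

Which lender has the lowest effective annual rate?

Cedar Mutual: (1 + 0.1511/12)^12 − 1 = 16.202%
Lakeside Lending: compounded annually, EAR = 15.880%
Aurora Financial: (1 + 0.1453/365)^365 − 1 = 15.635%
The lowest effective annual rate is Aurora Financial at 15.635%.

Aurora Financial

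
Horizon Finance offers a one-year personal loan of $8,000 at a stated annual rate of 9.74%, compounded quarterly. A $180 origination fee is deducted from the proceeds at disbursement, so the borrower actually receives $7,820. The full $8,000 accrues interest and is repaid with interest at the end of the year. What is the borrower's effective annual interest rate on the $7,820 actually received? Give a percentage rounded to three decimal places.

Amount owed after one year: 8,000 × (1 + 0.0974/4)^4 = 8,000 × 1.101016 = $8,808.13.
Effective rate on net proceeds: 8,808.13 / 7,820 − 1 = 0.126359 = 12.636%.

12.636%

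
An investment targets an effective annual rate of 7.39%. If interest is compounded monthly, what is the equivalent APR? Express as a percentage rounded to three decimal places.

(1 + r/12)^12 − 1 = 0.0739, so 1 + r/12 = 1.0739^(1/12).
r/12 = 0.005959, so r = 0.071509 = 7.151%.

7.151%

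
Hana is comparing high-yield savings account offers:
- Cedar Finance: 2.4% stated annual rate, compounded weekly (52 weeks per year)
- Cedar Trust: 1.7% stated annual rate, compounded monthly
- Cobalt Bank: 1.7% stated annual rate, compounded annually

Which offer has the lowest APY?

Cobalt Bank

Cedar Finance: (1 + 0.024/52)^52 − 1 = 2.428%
Cedar Trust: (1 + 0.017/12)^12 − 1 = 1.713%
Cobalt Bank: compounded annually, EAR = 1.700%
The lowest effective annual rate is Cobalt Bank at 1.700%.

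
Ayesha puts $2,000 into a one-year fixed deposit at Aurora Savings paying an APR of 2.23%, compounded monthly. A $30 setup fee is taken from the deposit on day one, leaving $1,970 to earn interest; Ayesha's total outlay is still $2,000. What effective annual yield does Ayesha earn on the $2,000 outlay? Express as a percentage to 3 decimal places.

Value after one year: 1,970 × (1 + 0.0223/12)^12 = 1,970 × 1.022529 = $2,014.38.
Effective yield on the $2,000 outlay: 2,014.38 / 2,000 − 1 = 0.007191 = 0.719%.

0.719%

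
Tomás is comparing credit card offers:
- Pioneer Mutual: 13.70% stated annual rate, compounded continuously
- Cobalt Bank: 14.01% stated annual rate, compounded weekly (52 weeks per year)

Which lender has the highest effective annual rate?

Cobalt Bank

Pioneer Mutual: e^0.1370 − 1 = 14.683%
Cobalt Bank: (1 + 0.1401/52)^52 − 1 = 15.017%
The highest effective annual rate is Cobalt Bank at 15.017%.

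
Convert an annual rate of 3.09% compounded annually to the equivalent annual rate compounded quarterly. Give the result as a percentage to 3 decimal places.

3.055%

Compounded annually, EAR = nominal = 0.030900.
Solve (1 + r/4)^4 = 1.030900: r/4 = 1.030900^(1/4) − 1 = 0.007637, so r = 0.030548 = 3.055%.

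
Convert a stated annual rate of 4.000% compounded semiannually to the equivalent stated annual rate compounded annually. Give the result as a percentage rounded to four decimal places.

4.0400%

EAR = (1 + 0.04000/2)^2 − 1 = 0.040400.
Compounded annually, the equivalent nominal rate is the EAR itself: 4.0400%.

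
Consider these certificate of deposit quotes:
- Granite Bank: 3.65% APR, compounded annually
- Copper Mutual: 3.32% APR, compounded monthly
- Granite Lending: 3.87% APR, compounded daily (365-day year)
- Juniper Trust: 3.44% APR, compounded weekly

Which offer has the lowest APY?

Copper Mutual

Granite Bank: compounded annually, EAR = 3.650%
Copper Mutual: (1 + 0.0332/12)^12 − 1 = 3.371%
Granite Lending: (1 + 0.0387/365)^365 − 1 = 3.946%
Juniper Trust: (1 + 0.0344/52)^52 − 1 = 3.499%
The lowest effective annual rate is Copper Mutual at 3.371%.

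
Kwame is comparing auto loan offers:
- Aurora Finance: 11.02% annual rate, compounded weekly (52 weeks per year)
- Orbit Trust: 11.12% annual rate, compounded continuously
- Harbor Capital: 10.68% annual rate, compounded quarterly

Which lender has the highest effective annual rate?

Aurora Finance: (1 + 0.1102/52)^52 − 1 = 11.637%
Orbit Trust: e^0.1112 − 1 = 11.762%
Harbor Capital: (1 + 0.1068/4)^4 − 1 = 11.115%
The highest effective annual rate is Orbit Trust at 11.762%.

Orbit Trust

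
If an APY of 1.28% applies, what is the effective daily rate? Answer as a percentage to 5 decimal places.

0.00348%

The per-day rate i satisfies (1 + i)^365 = 1 + 0.0128.
i = 1.0128^(1/365) − 1 = 0.0000348 = 0.00348%.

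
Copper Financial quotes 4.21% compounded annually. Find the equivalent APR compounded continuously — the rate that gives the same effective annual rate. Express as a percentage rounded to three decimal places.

4.124%

Compounded annually, EAR = nominal = 0.042100.
Equivalent continuous rate: r = ln(1 + 0.042100) = 0.041238 = 4.124%.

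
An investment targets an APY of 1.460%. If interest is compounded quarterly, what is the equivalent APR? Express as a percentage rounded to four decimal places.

(1 + r/4)^4 − 1 = 0.01460, so 1 + r/4 = 1.01460^(1/4).
r/4 = 0.003630, so r = 0.014521 = 1.4521%.

1.4521%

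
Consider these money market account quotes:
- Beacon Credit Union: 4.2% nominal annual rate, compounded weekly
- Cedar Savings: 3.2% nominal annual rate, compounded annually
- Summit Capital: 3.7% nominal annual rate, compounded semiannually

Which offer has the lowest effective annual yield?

Cedar Savings

Beacon Credit Union: (1 + 0.042/52)^52 − 1 = 4.288%
Cedar Savings: compounded annually, EAR = 3.200%
Summit Capital: (1 + 0.037/2)^2 − 1 = 3.734%
The lowest effective annual rate is Cedar Savings at 3.200%.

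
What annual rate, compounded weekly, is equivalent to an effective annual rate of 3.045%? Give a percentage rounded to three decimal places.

(1 + r/52)^52 − 1 = 0.03045, so 1 + r/52 = 1.03045^(1/52).
r/52 = 0.000577, so r = 0.030004 = 3.000%.

3.000%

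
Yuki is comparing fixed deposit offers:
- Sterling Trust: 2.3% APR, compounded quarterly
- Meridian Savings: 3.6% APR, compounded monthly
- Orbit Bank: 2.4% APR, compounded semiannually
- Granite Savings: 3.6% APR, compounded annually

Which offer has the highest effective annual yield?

Meridian Savings

Sterling Trust: (1 + 0.023/4)^4 − 1 = 2.320%
Meridian Savings: (1 + 0.036/12)^12 − 1 = 3.660%
Orbit Bank: (1 + 0.024/2)^2 − 1 = 2.414%
Granite Savings: compounded annually, EAR = 3.600%
The highest effective annual rate is Meridian Savings at 3.660%.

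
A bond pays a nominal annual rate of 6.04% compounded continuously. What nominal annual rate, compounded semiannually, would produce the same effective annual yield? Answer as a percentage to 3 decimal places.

EAR under continuous compounding: e^0.0604 − 1 = 0.062261.
Solve (1 + r/2)^2 = 1.062261: r/2 = 1.062261^(1/2) − 1 = 0.030661, so r = 0.061321 = 6.132%.

6.132%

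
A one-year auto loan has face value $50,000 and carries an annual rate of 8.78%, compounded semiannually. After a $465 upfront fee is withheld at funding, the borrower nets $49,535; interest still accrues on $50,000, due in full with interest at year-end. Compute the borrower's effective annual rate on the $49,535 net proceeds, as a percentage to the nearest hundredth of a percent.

10.00%

Amount owed after one year: 50,000 × (1 + 0.0878/2)^2 = 50,000 × 1.089727 = $54,486.36.
Effective rate on net proceeds: 54,486.36 / 49,535 − 1 = 0.099957 = 10.00%.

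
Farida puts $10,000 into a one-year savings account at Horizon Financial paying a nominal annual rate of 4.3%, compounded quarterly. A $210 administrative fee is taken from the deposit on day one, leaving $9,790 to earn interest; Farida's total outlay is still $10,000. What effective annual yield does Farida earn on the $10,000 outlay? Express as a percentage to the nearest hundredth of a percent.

2.18%

Value after one year: 9,790 × (1 + 0.043/4)^4 = 9,790 × 1.043698 = $10,217.81.
Effective yield on the $10,000 outlay: 10,217.81 / 10,000 − 1 = 0.021781 = 2.18%.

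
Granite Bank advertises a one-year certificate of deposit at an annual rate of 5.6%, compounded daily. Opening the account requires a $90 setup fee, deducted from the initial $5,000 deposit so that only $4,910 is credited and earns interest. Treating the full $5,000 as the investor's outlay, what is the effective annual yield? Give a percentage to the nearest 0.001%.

Value after one year: 4,910 × (1 + 0.056/365)^365 = 4,910 × 1.057593 = $5,192.78.
Effective yield on the $5,000 outlay: 5,192.78 / 5,000 − 1 = 0.038556 = 3.856%.

3.856%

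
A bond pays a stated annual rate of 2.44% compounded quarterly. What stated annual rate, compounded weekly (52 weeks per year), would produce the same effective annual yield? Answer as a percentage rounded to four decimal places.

2.4332%

EAR = (1 + 0.0244/4)^4 − 1 = 0.024624.
Solve (1 + r/52)^52 = 1.024624: r/52 = 1.024624^(1/52) − 1 = 0.000468, so r = 0.024332 = 2.4332%.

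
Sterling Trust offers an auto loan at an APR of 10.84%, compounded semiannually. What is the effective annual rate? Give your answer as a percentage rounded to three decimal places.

EAR = (1 + 0.1084/2)^2 − 1.
= 1.111338 − 1 = 11.134%.

11.134%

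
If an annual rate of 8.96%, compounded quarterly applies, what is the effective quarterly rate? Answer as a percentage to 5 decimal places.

2.24000%

With a nominal annual rate compounded quarterly, the periodic rate is the nominal rate divided by 4.
i = 0.0896 / 4 = 0.0224000 = 2.24000%.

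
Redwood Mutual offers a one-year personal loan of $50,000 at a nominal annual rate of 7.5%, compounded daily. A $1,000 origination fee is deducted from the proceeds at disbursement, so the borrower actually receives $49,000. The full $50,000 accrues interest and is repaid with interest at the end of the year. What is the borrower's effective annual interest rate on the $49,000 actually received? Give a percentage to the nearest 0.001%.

Amount owed after one year: 50,000 × (1 + 0.075/365)^365 = 50,000 × 1.077876 = $53,893.79.
Effective rate on net proceeds: 53,893.79 / 49,000 − 1 = 0.099873 = 9.987%.

9.987%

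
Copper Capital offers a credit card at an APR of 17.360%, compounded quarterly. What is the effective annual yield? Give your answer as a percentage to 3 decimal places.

EAR = (1 + 0.17360/4)^4 − 1.
= (1 + 0.043400)^4 − 1 = 1.185232 − 1 = 18.523%.

18.523%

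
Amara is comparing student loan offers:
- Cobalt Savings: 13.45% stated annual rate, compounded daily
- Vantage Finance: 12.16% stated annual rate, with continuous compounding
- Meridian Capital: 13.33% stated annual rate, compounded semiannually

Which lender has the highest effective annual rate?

Cobalt Savings

Cobalt Savings: (1 + 0.1345/365)^365 − 1 = 14.394%
Vantage Finance: e^0.1216 − 1 = 12.930%
Meridian Capital: (1 + 0.1333/2)^2 − 1 = 13.774%
The highest effective annual rate is Cobalt Savings at 14.394%.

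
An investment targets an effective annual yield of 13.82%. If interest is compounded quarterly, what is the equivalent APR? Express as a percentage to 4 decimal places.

(1 + r/4)^4 − 1 = 0.1382, so 1 + r/4 = 1.1382^(1/4).
r/4 = 0.032891, so r = 0.131565 = 13.1565%.

13.1565%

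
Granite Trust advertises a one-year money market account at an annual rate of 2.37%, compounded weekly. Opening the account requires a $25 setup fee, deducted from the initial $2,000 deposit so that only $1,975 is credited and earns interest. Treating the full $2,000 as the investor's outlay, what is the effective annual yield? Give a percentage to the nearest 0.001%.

1.118%

Value after one year: 1,975 × (1 + 0.0237/52)^52 = 1,975 × 1.023978 = $2,022.36.
Effective yield on the $2,000 outlay: 2,022.36 / 2,000 − 1 = 0.011178 = 1.118%.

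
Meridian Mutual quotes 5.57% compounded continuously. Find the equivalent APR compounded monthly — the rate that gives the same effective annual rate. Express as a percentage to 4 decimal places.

5.5829%

EAR under continuous compounding: e^0.0557 − 1 = 0.057280.
Solve (1 + r/12)^12 = 1.057280: r/12 = 1.057280^(1/12) − 1 = 0.004652, so r = 0.055829 = 5.5829%.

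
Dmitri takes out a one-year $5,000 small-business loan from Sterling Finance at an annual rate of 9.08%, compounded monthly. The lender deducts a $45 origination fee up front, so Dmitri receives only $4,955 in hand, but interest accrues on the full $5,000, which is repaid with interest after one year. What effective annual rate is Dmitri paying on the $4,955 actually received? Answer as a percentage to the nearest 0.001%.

Amount owed after one year: 5,000 × (1 + 0.0908/12)^12 = 5,000 × 1.094676 = $5,473.38.
Effective rate on net proceeds: 5,473.38 / 4,955 − 1 = 0.104617 = 10.462%.

10.462%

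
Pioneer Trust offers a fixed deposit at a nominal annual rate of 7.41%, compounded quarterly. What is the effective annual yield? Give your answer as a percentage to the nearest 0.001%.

EAR = (1 + 0.0741/4)^4 − 1.
= 1.076185 − 1 = 7.618%.

7.618%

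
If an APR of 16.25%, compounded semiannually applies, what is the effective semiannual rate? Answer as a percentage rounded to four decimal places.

With a nominal annual rate compounded semiannually, the periodic rate is the nominal rate divided by 2.
i = 0.1625 / 2 = 0.0812500 = 8.1250%.

8.1250%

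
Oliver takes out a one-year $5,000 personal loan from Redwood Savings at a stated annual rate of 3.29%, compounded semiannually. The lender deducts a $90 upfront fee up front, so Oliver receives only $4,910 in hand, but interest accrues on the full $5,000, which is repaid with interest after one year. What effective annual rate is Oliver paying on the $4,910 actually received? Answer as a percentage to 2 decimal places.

Amount owed after one year: 5,000 × (1 + 0.0329/2)^2 = 5,000 × 1.033171 = $5,165.85.
Effective rate on net proceeds: 5,165.85 / 4,910 − 1 = 0.052109 = 5.21%.

5.21%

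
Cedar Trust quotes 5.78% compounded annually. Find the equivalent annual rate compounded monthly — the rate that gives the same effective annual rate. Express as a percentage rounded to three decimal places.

Compounded annually, EAR = nominal = 0.057800.
Solve (1 + r/12)^12 = 1.057800: r/12 = 1.057800^(1/12) − 1 = 0.004694, so r = 0.056323 = 5.632%.

5.632%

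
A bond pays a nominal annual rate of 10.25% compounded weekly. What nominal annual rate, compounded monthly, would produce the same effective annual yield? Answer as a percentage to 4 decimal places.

EAR = (1 + 0.1025/52)^52 − 1 = 0.107826.
Solve (1 + r/12)^12 = 1.107826: r/12 = 1.107826^(1/12) − 1 = 0.008570, so r = 0.102837 = 10.2837%.

10.2837%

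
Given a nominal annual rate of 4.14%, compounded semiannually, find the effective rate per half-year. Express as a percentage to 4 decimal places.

With a nominal annual rate compounded semiannually, the periodic rate is the nominal rate divided by 2.
i = 0.0414 / 2 = 0.0207000 = 2.0700%.

2.0700%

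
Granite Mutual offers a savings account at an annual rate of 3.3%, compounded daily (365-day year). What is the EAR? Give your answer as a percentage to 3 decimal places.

EAR = (1 + 0.033/365)^365 − 1.
= 1.033549 − 1 = 3.355%.

3.355%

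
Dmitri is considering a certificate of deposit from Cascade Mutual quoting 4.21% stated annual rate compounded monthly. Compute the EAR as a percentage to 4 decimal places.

EAR = (1 + 0.0421/12)^12 − 1.
= (1 + 0.003508)^12 − 1 = 1.042922 − 1 = 4.2922%.

4.2922%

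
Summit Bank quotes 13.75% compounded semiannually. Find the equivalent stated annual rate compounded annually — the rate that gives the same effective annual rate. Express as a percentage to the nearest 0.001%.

EAR = (1 + 0.1375/2)^2 − 1 = 0.142227.
Compounded annually, the equivalent nominal rate is the EAR itself: 14.223%.

14.223%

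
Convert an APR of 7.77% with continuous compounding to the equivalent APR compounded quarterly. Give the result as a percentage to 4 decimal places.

7.8460%

EAR under continuous compounding: e^0.0777 − 1 = 0.080798.
Solve (1 + r/4)^4 = 1.080798: r/4 = 1.080798^(1/4) − 1 = 0.019615, so r = 0.078460 = 7.8460%.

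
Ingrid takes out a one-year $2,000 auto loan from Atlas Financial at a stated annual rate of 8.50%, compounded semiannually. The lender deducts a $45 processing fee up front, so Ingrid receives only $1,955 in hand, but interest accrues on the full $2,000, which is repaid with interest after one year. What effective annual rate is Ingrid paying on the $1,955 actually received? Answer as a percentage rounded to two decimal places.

11.18%

Amount owed after one year: 2,000 × (1 + 0.0850/2)^2 = 2,000 × 1.086806 = $2,173.61.
Effective rate on net proceeds: 2,173.61 / 1,955 − 1 = 0.111822 = 11.18%.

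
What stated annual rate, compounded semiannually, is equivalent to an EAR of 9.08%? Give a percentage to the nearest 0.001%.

8.883%

(1 + r/2)^2 − 1 = 0.0908, so 1 + r/2 = 1.0908^(1/2).
r/2 = 0.044414, so r = 0.088827 = 8.883%.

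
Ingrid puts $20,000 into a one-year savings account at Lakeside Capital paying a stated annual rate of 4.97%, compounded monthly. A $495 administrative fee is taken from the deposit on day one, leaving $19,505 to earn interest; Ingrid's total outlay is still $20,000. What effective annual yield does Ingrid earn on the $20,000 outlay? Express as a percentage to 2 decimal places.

2.48%

Value after one year: 19,505 × (1 + 0.0497/12)^12 = 19,505 × 1.050848 = $20,496.79.
Effective yield on the $20,000 outlay: 20,496.79 / 20,000 − 1 = 0.024839 = 2.48%.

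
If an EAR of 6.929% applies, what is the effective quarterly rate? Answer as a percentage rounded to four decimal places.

1.6890%

The per-quarter rate i satisfies (1 + i)^4 = 1 + 0.06929.
i = 1.06929^(1/4) − 1 = 0.0168898 = 1.6890%.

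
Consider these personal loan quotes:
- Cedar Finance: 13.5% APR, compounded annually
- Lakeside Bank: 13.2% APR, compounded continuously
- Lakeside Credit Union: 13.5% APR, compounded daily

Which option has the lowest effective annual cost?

Cedar Finance

Cedar Finance: compounded annually, EAR = 13.500%
Lakeside Bank: e^0.132 − 1 = 14.111%
Lakeside Credit Union: (1 + 0.135/365)^365 − 1 = 14.451%
The lowest effective annual rate is Cedar Finance at 13.500%.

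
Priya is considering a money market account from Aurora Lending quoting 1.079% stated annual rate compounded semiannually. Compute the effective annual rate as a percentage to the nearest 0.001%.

1.082%

EAR = (1 + 0.01079/2)^2 − 1.
= 1.010819 − 1 = 1.082%.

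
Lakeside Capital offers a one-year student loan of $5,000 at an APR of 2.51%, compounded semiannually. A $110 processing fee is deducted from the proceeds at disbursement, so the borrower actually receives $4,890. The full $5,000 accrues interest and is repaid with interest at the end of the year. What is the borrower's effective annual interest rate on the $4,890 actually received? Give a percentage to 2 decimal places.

Amount owed after one year: 5,000 × (1 + 0.0251/2)^2 = 5,000 × 1.025258 = $5,126.29.
Effective rate on net proceeds: 5,126.29 / 4,890 − 1 = 0.048321 = 4.83%.

4.83%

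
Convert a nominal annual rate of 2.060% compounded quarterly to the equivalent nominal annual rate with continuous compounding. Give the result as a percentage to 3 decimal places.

2.055%

EAR = (1 + 0.02060/4)^4 − 1 = 0.020760.
Equivalent continuous rate: r = ln(1 + 0.020760) = 0.020547 = 2.055%.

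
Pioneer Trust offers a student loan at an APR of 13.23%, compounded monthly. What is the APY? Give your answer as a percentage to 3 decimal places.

14.062%

EAR = (1 + 0.1323/12)^12 − 1.
= (1 + 0.011025)^12 − 1 = 1.140625 − 1 = 14.062%.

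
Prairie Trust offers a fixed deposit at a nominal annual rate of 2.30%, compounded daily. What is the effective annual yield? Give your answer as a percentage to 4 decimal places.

EAR = (1 + 0.0230/365)^365 − 1.
= 1.023266 − 1 = 2.3266%.

2.3266%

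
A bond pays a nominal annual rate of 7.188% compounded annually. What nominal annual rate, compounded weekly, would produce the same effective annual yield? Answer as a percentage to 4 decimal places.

6.9460%

Compounded annually, EAR = nominal = 0.071880.
Solve (1 + r/52)^52 = 1.071880: r/52 = 1.071880^(1/52) − 1 = 0.001336, so r = 0.069460 = 6.9460%.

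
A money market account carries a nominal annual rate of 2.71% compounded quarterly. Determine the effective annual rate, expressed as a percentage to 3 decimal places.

2.738%

EAR = (1 + 0.0271/4)^4 − 1.
= 1.027377 − 1 = 2.738%.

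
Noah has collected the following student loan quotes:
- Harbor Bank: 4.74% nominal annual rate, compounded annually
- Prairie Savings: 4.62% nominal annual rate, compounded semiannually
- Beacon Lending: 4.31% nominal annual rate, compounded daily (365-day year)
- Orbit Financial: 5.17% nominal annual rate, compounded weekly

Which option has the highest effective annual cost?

Orbit Financial

Harbor Bank: compounded annually, EAR = 4.740%
Prairie Savings: (1 + 0.0462/2)^2 − 1 = 4.673%
Beacon Lending: (1 + 0.0431/365)^365 − 1 = 4.404%
Orbit Financial: (1 + 0.0517/52)^52 − 1 = 5.303%
The highest effective annual rate is Orbit Financial at 5.303%.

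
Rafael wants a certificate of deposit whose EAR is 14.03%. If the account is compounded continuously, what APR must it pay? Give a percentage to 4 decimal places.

13.1291%

Continuous: nominal r satisfies e^r − 1 = 0.1403.
r = ln(1 + 0.1403) = ln(1.1403) = 0.131291 = 13.1291%.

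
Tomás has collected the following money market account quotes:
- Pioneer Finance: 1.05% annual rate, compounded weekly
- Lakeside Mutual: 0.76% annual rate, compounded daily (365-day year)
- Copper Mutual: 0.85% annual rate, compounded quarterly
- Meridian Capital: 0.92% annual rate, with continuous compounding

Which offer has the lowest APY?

Lakeside Mutual

Pioneer Finance: (1 + 0.0105/52)^52 − 1 = 1.055%
Lakeside Mutual: (1 + 0.0076/365)^365 − 1 = 0.763%
Copper Mutual: (1 + 0.0085/4)^4 − 1 = 0.853%
Meridian Capital: e^0.0092 − 1 = 0.924%
The lowest effective annual rate is Lakeside Mutual at 0.763%.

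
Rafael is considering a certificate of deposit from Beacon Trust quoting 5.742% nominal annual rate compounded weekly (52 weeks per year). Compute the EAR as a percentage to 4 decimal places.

5.9067%

EAR = (1 + 0.05742/52)^52 − 1.
= 1.059067 − 1 = 5.9067%.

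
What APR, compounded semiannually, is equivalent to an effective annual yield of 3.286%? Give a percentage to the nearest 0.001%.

3.259%

(1 + r/2)^2 − 1 = 0.03286, so 1 + r/2 = 1.03286^(1/2).
r/2 = 0.016297, so r = 0.032594 = 3.259%.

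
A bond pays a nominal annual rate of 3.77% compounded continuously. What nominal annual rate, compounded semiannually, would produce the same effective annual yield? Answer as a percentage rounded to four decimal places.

EAR under continuous compounding: e^0.0377 − 1 = 0.038420.
Solve (1 + r/2)^2 = 1.038420: r/2 = 1.038420^(1/2) − 1 = 0.019029, so r = 0.038058 = 3.8058%.

3.8058%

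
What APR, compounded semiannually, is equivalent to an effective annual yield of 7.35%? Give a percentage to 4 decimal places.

(1 + r/2)^2 − 1 = 0.0735, so 1 + r/2 = 1.0735^(1/2).
r/2 = 0.036098, so r = 0.072197 = 7.2197%.

7.2197%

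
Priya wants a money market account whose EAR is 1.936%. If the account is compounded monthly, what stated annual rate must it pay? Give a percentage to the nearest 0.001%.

(1 + r/12)^12 − 1 = 0.01936, so 1 + r/12 = 1.01936^(1/12).
r/12 = 0.001599, so r = 0.019190 = 1.919%.

1.919%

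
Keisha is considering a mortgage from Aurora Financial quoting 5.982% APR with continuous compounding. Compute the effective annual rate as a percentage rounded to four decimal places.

With continuous compounding, EAR = e^0.05982 − 1.
e^0.05982 = 1.061645, so EAR = 0.061645 = 6.1645%.

6.1645%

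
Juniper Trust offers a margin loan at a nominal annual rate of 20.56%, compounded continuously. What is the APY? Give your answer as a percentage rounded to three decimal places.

22.826%

With continuous compounding, EAR = e^0.2056 − 1.
e^0.2056 = 1.228262, so EAR = 0.228262 = 22.826%.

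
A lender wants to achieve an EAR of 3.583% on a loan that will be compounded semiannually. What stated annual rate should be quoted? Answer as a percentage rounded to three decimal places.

3.551%

(1 + r/2)^2 − 1 = 0.03583, so 1 + r/2 = 1.03583^(1/2).
r/2 = 0.017757, so r = 0.035515 = 3.551%.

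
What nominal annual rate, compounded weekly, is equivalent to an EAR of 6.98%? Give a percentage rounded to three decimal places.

(1 + r/52)^52 − 1 = 0.0698, so 1 + r/52 = 1.0698^(1/52).
r/52 = 0.001298, so r = 0.067516 = 6.752%.

6.752%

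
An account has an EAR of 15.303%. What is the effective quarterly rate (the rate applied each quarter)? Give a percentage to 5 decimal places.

3.62395%

The per-quarter rate i satisfies (1 + i)^4 = 1 + 0.15303.
i = 1.15303^(1/4) − 1 = 0.0362395 = 3.62395%.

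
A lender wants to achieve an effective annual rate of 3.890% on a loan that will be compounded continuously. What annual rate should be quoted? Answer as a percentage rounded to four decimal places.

3.8162%

Continuous: nominal r satisfies e^r − 1 = 0.03890.
r = ln(1 + 0.03890) = ln(1.03890) = 0.038162 = 3.8162%.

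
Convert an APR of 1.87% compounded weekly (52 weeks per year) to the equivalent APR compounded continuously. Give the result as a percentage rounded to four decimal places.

EAR = (1 + 0.0187/52)^52 − 1 = 0.018873.
Equivalent continuous rate: r = ln(1 + 0.018873) = 0.018697 = 1.8697%.

1.8697%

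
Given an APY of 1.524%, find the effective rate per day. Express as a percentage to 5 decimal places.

The per-day rate i satisfies (1 + i)^365 = 1 + 0.01524.
i = 1.01524^(1/365) − 1 = 0.0000414 = 0.00414%.

0.00414%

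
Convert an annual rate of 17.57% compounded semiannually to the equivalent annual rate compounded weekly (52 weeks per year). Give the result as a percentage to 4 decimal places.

16.8680%

EAR = (1 + 0.1757/2)^2 − 1 = 0.183418.
Solve (1 + r/52)^52 = 1.183418: r/52 = 1.183418^(1/52) − 1 = 0.003244, so r = 0.168680 = 16.8680%.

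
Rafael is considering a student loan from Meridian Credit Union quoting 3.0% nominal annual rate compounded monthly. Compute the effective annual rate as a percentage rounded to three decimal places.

EAR = (1 + 0.030/12)^12 − 1.
= 1.030416 − 1 = 3.042%.

3.042%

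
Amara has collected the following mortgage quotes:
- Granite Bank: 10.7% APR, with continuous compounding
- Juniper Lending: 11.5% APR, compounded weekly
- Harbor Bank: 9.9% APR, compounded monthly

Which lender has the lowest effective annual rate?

Harbor Bank

Granite Bank: e^0.107 − 1 = 11.293%
Juniper Lending: (1 + 0.115/52)^52 − 1 = 12.173%
Harbor Bank: (1 + 0.099/12)^12 − 1 = 10.362%
The lowest effective annual rate is Harbor Bank at 10.362%.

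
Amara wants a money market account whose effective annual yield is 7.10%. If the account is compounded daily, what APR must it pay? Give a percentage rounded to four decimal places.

6.8599%

(1 + r/365)^365 − 1 = 0.0710, so 1 + r/365 = 1.0710^(1/365).
r/365 = 0.000188, so r = 0.068599 = 6.8599%.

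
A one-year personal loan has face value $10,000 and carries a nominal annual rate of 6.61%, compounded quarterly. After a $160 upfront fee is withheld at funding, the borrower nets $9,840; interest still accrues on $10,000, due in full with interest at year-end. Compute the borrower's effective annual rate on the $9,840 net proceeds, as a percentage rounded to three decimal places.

Amount owed after one year: 10,000 × (1 + 0.0661/4)^4 = 10,000 × 1.067757 = $10,677.57.
Effective rate on net proceeds: 10,677.57 / 9,840 − 1 = 0.085118 = 8.512%.

8.512%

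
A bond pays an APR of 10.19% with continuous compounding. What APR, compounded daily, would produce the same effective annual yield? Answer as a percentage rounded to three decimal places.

10.191%

EAR under continuous compounding: e^0.1019 − 1 = 0.107273.
Solve (1 + r/365)^365 = 1.107273: r/365 = 1.107273^(1/365) − 1 = 0.000279, so r = 0.101914 = 10.191%.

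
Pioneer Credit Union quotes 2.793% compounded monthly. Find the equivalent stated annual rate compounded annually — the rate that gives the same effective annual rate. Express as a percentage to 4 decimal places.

EAR = (1 + 0.02793/12)^12 − 1 = 0.028290.
Compounded annually, the equivalent nominal rate is the EAR itself: 2.8290%.

2.8290%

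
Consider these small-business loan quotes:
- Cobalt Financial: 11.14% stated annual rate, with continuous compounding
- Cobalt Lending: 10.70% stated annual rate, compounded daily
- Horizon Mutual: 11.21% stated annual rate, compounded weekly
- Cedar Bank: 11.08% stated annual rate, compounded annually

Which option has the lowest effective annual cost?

Cobalt Financial: e^0.1114 − 1 = 11.784%
Cobalt Lending: (1 + 0.1070/365)^365 − 1 = 11.292%
Horizon Mutual: (1 + 0.1121/52)^52 − 1 = 11.849%
Cedar Bank: compounded annually, EAR = 11.080%
The lowest effective annual rate is Cedar Bank at 11.080%.

Cedar Bank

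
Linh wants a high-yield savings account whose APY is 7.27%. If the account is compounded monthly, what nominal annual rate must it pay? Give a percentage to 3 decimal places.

7.038%

(1 + r/12)^12 − 1 = 0.0727, so 1 + r/12 = 1.0727^(1/12).
r/12 = 0.005865, so r = 0.070384 = 7.038%.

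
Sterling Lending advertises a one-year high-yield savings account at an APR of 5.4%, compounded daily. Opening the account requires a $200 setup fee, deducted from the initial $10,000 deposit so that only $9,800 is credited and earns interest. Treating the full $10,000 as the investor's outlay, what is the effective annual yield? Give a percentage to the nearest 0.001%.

Value after one year: 9,800 × (1 + 0.054/365)^365 = 9,800 × 1.055480 = $10,343.71.
Effective yield on the $10,000 outlay: 10,343.71 / 10,000 − 1 = 0.034371 = 3.437%.

3.437%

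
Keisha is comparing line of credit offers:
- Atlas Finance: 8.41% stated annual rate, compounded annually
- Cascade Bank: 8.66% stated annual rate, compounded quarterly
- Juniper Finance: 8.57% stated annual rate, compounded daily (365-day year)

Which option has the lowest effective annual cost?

Atlas Finance: compounded annually, EAR = 8.410%
Cascade Bank: (1 + 0.0866/4)^4 − 1 = 8.945%
Juniper Finance: (1 + 0.0857/365)^365 − 1 = 8.947%
The lowest effective annual rate is Atlas Finance at 8.410%.

Atlas Finance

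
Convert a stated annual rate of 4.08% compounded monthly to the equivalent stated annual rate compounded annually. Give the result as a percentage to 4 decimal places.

EAR = (1 + 0.0408/12)^12 − 1 = 0.041572.
Compounded annually, the equivalent nominal rate is the EAR itself: 4.1572%.

4.1572%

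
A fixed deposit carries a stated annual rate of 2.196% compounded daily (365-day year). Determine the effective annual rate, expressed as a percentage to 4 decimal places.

EAR = (1 + 0.02196/365)^365 − 1.
= (1 + 0.000060)^365 − 1 = 1.022202 − 1 = 2.2202%.

2.2202%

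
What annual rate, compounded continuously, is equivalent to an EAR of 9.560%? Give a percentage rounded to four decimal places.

9.1302%

Continuous: nominal r satisfies e^r − 1 = 0.09560.
r = ln(1 + 0.09560) = ln(1.09560) = 0.091302 = 9.1302%.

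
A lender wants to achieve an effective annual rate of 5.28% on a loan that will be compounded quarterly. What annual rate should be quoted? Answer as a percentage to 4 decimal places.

5.1786%

(1 + r/4)^4 − 1 = 0.0528, so 1 + r/4 = 1.0528^(1/4).
r/4 = 0.012946, so r = 0.051786 = 5.1786%.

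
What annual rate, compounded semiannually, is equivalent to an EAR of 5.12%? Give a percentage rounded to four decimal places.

5.0561%

(1 + r/2)^2 − 1 = 0.0512, so 1 + r/2 = 1.0512^(1/2).
r/2 = 0.025280, so r = 0.050561 = 5.0561%.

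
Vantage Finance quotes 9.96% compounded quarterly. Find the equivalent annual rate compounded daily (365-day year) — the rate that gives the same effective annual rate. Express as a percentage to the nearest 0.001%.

EAR = (1 + 0.0996/4)^4 − 1 = 0.103382.
Solve (1 + r/365)^365 = 1.103382: r/365 = 1.103382^(1/365) − 1 = 0.000270, so r = 0.098393 = 9.839%.

9.839%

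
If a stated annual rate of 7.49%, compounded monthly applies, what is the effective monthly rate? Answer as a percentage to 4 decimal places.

0.6242%

With a nominal annual rate compounded monthly, the periodic rate is the nominal rate divided by 12.
i = 0.0749 / 12 = 0.0062417 = 0.6242%.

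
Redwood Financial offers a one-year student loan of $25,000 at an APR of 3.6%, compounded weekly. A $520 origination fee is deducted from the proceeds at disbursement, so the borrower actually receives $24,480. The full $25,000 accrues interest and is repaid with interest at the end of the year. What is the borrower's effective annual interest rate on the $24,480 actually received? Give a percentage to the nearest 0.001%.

5.866%

Amount owed after one year: 25,000 × (1 + 0.036/52)^52 = 25,000 × 1.036643 = $25,916.07.
Effective rate on net proceeds: 25,916.07 / 24,480 − 1 = 0.058663 = 5.866%.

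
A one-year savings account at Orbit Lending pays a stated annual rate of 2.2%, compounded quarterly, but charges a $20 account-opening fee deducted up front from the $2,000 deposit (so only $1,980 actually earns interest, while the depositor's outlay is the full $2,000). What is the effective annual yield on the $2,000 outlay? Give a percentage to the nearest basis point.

Value after one year: 1,980 × (1 + 0.022/4)^4 = 1,980 × 1.022182 = $2,023.92.
Effective yield on the $2,000 outlay: 2,023.92 / 2,000 − 1 = 0.011960 = 1.20%.

1.20%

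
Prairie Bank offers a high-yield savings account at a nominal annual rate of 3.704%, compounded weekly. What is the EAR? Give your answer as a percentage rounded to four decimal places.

EAR = (1 + 0.03704/52)^52 − 1.
= 1.037721 − 1 = 3.7721%.

3.7721%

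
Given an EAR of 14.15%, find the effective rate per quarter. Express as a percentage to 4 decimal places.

3.3639%

The per-quarter rate i satisfies (1 + i)^4 = 1 + 0.1415.
i = 1.1415^(1/4) − 1 = 0.0336392 = 3.3639%.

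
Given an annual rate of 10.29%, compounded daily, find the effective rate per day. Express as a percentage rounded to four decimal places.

0.0282%

With a nominal annual rate compounded daily, the periodic rate is the nominal rate divided by 365.
i = 0.1029 / 365 = 0.0002819 = 0.0282%.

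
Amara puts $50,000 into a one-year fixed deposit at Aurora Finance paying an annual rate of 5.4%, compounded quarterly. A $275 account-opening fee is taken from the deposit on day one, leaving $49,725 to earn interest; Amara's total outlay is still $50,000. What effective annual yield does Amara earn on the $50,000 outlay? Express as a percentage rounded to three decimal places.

4.930%

Value after one year: 49,725 × (1 + 0.054/4)^4 = 49,725 × 1.055103 = $52,465.02.
Effective yield on the $50,000 outlay: 52,465.02 / 50,000 − 1 = 0.049300 = 4.930%.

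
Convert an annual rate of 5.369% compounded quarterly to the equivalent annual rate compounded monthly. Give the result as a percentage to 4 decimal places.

5.3452%

EAR = (1 + 0.05369/4)^4 − 1 = 0.054781.
Solve (1 + r/12)^12 = 1.054781: r/12 = 1.054781^(1/12) − 1 = 0.004454, so r = 0.053452 = 5.3452%.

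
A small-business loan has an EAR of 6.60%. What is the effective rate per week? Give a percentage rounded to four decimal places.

The per-week rate i satisfies (1 + i)^52 = 1 + 0.0660.
i = 1.0660^(1/52) − 1 = 0.0012299 = 0.1230%.

0.1230%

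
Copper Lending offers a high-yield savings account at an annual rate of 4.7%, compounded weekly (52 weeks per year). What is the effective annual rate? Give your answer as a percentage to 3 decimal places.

4.810%

EAR = (1 + 0.047/52)^52 − 1.
= 1.048100 − 1 = 4.810%.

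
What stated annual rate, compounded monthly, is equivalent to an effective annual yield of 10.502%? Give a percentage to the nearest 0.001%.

(1 + r/12)^12 − 1 = 0.10502, so 1 + r/12 = 1.10502^(1/12).
r/12 = 0.008357, so r = 0.100280 = 10.028%.

10.028%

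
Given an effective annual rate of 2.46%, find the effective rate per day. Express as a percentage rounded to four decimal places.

The per-day rate i satisfies (1 + i)^365 = 1 + 0.0246.
i = 1.0246^(1/365) − 1 = 0.0000666 = 0.0067%.

0.0067%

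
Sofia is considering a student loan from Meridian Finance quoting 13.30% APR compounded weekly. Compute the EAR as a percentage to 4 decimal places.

14.2056%

EAR = (1 + 0.1330/52)^52 − 1.
= 1.142056 − 1 = 14.2056%.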